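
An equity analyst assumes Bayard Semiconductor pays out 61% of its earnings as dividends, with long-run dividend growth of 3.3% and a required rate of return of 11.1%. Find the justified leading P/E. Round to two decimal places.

7.82

Justified leading P/E = b/(r−g) = 0.61/(0.111−0.033) = 7.8205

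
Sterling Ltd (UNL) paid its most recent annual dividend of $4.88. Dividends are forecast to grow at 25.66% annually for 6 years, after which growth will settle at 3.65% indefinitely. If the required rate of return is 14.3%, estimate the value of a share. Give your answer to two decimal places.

Two-stage DDM. Project D₁…D_6 at 0.2566, terminal growth 0.0365, discount at r = 0.143.
D_1 = 6.1322
D_2 = 7.7057
D_3 = 9.6830
D_4 = 12.1677
D_5 = 15.2899
D_6 = 19.2133
Terminal value at t=6: TV = D_7/(r−g) = 19.9146/(0.143−0.0365) = 186.9915
P₀ = 6.1322/(1+0.143)^1 + 7.7057/(1+0.143)^2 + 9.6830/(1+0.143)^3 + 12.1677/(1+0.143)^4 + 15.2899/(1+0.143)^5 + 19.2133/(1+0.143)^6 + 186.9915/(1+0.143)^6 = 125.1884

$125.19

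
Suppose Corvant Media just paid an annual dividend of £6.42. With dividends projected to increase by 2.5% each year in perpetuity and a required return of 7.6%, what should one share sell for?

£129.03

Gordon growth model: P₀ = D₁/(r − g). D₁ = 6.42 × (1 + 0.025) = 6.5805.
P₀ = 6.5805 / (0.076 − 0.025) = 6.5805 / 0.051 = 129.0294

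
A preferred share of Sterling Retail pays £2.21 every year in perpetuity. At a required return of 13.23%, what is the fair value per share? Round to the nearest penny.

£16.70

Zero-growth DDM (perpetuity): P₀ = D/r = 2.21 / 0.1323 = 16.7045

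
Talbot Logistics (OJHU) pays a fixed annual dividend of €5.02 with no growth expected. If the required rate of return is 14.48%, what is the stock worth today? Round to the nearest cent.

€34.67

Zero-growth DDM (perpetuity): P₀ = D/r = 5.02 / 0.1448 = 34.6685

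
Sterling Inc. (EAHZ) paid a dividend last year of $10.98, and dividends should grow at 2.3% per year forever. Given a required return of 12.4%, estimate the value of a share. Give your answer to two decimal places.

Gordon growth model: P₀ = D₁/(r − g). D₁ = 10.98 × (1 + 0.023) = 11.2325.
P₀ = 11.2325 / (0.124 − 0.023) = 11.2325 / 0.101 = 111.2133

$111.21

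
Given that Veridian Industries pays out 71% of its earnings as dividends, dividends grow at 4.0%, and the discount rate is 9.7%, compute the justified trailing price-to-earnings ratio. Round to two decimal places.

12.95

Justified trailing P/E = b(1+g)/(r−g) = 0.71×(1+0.04)/(0.097−0.04) = 12.9544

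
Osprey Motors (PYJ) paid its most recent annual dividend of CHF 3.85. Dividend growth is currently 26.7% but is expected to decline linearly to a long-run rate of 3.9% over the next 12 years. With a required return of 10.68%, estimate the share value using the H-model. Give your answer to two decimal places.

CHF 136.68

H-model: P₀ = D₀[(1+g_L) + H(g_S−g_L)]/(r−g_L), with H = 12/2 = 6.
P₀ = 3.85 × [(1+0.039) + 6×(0.267−0.039)] / (0.1068−0.039)
   = 3.85 × 2.4070 / 0.0678 = 136.6807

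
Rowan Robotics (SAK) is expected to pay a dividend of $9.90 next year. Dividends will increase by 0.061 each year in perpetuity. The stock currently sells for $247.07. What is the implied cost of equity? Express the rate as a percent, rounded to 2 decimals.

Rearranging the constant-growth DDM: r = D₁/P₀ + g.
r = 9.9000 / 247.07 + 0.061 = 0.04007 + 0.061 = 0.10107

10.11%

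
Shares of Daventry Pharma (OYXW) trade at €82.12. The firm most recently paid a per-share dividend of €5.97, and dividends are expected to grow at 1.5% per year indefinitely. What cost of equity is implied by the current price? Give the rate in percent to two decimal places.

8.88%

Rearranging the constant-growth DDM: r = D₁/P₀ + g.
D₁ = 5.97 × (1 + 0.015) = 6.0595.
r = 6.0595 / 82.12 + 0.015 = 0.07379 + 0.015 = 0.08879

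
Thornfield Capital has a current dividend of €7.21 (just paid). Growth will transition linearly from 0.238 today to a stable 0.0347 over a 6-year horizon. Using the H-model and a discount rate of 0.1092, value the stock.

€159.16

H-model: P₀ = D₀[(1+g_L) + H(g_S−g_L)]/(r−g_L), with H = 6/2 = 3.
P₀ = 7.21 × [(1+0.0347) + 3×(0.238−0.0347)] / (0.1092−0.0347)
   = 7.21 × 1.6446 / 0.0745 = 159.1620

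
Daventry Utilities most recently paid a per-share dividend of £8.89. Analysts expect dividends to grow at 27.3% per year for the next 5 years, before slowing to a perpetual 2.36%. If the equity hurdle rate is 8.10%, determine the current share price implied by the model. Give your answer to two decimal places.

£433.58

Two-stage DDM. Project D₁…D_5 at 0.273, terminal growth 0.0236, discount at r = 0.081.
D_1 = 11.3170
D_2 = 14.4065
D_3 = 18.3395
D_4 = 23.3462
D_5 = 29.7197
Terminal value at t=5: TV = D_6/(r−g) = 30.4210/(0.081−0.0236) = 529.9833
P₀ = 11.3170/(1+0.081)^1 + 14.4065/(1+0.081)^2 + 18.3395/(1+0.081)^3 + 23.3462/(1+0.081)^4 + 29.7197/(1+0.081)^5 + 529.9833/(1+0.081)^5 = 433.5780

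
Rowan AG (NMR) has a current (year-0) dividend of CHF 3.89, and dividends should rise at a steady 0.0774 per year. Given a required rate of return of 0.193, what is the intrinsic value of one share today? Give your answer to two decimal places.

Gordon growth model: P₀ = D₁/(r − g). D₁ = 3.89 × (1 + 0.0774) = 4.1911.
P₀ = 4.1911 / (0.193 − 0.0774) = 4.1911 / 0.1156 = 36.2551

CHF 36.26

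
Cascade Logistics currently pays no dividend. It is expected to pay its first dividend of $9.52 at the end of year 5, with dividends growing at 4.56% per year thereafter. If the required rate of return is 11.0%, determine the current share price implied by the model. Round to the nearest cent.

$97.38

Deferred-dividend DDM. At t=4 the remaining stream is a growing perpetuity with first payment D_5 = 9.52.
V_4 = D_5/(r−g) = 9.52/(0.11−0.0456) = 147.8261
P₀ = V_4/(1+r)^4 = 147.8261/(1+0.11)^4 = 97.3776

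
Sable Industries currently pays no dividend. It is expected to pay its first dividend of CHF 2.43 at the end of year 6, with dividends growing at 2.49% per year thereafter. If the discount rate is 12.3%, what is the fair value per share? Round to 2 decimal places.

CHF 13.87

Deferred-dividend DDM. At t=5 the remaining stream is a growing perpetuity with first payment D_6 = 2.43.
V_5 = D_6/(r−g) = 2.43/(0.123−0.0249) = 24.7706
P₀ = V_5/(1+r)^5 = 24.7706/(1+0.123)^5 = 13.8688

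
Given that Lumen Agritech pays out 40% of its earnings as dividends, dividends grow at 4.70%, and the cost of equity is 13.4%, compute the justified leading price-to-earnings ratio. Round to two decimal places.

Justified leading P/E = b/(r−g) = 0.40/(0.134−0.047) = 4.5977

4.60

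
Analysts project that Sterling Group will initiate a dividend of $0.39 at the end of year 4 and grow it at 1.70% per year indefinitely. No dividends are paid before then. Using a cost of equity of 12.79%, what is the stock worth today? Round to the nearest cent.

Deferred-dividend DDM. At t=3 the remaining stream is a growing perpetuity with first payment D_4 = 0.39.
V_3 = D_4/(r−g) = 0.39/(0.1279−0.017) = 3.5167
P₀ = V_3/(1+r)^3 = 3.5167/(1+0.1279)^3 = 2.4509

$2.45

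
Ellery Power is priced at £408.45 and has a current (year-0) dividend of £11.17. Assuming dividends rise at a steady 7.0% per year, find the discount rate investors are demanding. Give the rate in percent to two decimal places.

9.93%

Rearranging the constant-growth DDM: r = D₁/P₀ + g.
D₁ = 11.17 × (1 + 0.07) = 11.9519.
r = 11.9519 / 408.45 + 0.07 = 0.02926 + 0.07 = 0.09926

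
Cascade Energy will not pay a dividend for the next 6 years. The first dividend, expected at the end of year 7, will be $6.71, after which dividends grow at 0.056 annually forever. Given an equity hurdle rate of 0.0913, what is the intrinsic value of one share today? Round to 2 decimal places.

Deferred-dividend DDM. At t=6 the remaining stream is a growing perpetuity with first payment D_7 = 6.71.
V_6 = D_7/(r−g) = 6.71/(0.0913−0.056) = 190.0850
P₀ = V_6/(1+r)^6 = 190.0850/(1+0.0913)^6 = 112.5338

$112.53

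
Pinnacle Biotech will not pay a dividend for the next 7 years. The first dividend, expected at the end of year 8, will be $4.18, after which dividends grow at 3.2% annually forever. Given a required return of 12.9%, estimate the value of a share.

$18.43

Deferred-dividend DDM. At t=7 the remaining stream is a growing perpetuity with first payment D_8 = 4.18.
V_7 = D_8/(r−g) = 4.18/(0.129−0.032) = 43.0928
P₀ = V_7/(1+r)^7 = 43.0928/(1+0.129)^7 = 18.4309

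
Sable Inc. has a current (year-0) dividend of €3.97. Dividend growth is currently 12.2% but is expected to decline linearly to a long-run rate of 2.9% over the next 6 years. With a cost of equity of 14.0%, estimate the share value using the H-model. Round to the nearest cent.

H-model: P₀ = D₀[(1+g_L) + H(g_S−g_L)]/(r−g_L), with H = 6/2 = 3.
P₀ = 3.97 × [(1+0.029) + 3×(0.122−0.029)] / (0.14−0.029)
   = 3.97 × 1.3080 / 0.111 = 46.7816

€46.78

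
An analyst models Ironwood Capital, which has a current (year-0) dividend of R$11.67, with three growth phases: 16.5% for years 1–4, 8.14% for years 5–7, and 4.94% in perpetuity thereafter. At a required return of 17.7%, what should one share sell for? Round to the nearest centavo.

R$145.38

Three-stage DDM. Project D₁…D_7; terminal Gordon value at t=7 with g = 0.0494; discount at r = 0.177.
D_1 = 13.5956
D_2 = 15.8388
D_3 = 18.4522
D_4 = 21.4968
D_5 = 23.2467
D_6 = 25.1390
D_7 = 27.1853
TV_7 = 28.5282/(0.177−0.0494) = 223.5754
P₀ = Σ Dₜ/(1+r)ᵗ + TV_7/(1+r)^7 = 145.3847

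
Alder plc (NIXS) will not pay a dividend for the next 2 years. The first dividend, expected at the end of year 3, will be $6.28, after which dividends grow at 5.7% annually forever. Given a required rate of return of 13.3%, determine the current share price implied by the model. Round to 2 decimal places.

Deferred-dividend DDM. At t=2 the remaining stream is a growing perpetuity with first payment D_3 = 6.28.
V_2 = D_3/(r−g) = 6.28/(0.133−0.057) = 82.6316
P₀ = V_2/(1+r)^2 = 82.6316/(1+0.133)^2 = 64.3704

$64.37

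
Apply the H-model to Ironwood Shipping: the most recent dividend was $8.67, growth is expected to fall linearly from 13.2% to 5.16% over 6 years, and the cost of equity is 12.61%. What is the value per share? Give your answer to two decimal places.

$150.45

H-model: P₀ = D₀[(1+g_L) + H(g_S−g_L)]/(r−g_L), with H = 6/2 = 3.
P₀ = 8.67 × [(1+0.0516) + 3×(0.132−0.0516)] / (0.1261−0.0516)
   = 8.67 × 1.2928 / 0.0745 = 150.4507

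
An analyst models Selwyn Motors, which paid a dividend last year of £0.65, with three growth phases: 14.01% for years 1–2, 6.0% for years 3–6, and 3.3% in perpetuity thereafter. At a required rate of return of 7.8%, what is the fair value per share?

£19.81

Three-stage DDM. Project D₁…D_6; terminal Gordon value at t=6 with g = 0.033; discount at r = 0.078.
D_1 = 0.7411
D_2 = 0.8449
D_3 = 0.8956
D_4 = 0.9493
D_5 = 1.0063
D_6 = 1.0667
TV_6 = 1.1019/(0.078−0.033) = 24.4856
P₀ = Σ Dₜ/(1+r)ᵗ + TV_6/(1+r)^6 = 19.8059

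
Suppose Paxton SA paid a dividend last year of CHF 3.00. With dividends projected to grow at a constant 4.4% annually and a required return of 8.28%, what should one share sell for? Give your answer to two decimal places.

CHF 80.72

Gordon growth model: P₀ = D₁/(r − g). D₁ = 3.00 × (1 + 0.044) = 3.1320.
P₀ = 3.1320 / (0.0828 − 0.044) = 3.1320 / 0.0388 = 80.7216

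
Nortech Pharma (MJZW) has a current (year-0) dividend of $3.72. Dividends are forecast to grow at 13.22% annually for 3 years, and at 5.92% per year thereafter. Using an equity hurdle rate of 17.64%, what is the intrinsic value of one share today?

$40.31

Two-stage DDM. Project D₁…D_3 at 0.1322, terminal growth 0.0592, discount at r = 0.1764.
D_1 = 4.2118
D_2 = 4.7686
D_3 = 5.3990
Terminal value at t=3: TV = D_4/(r−g) = 5.7186/(0.1764−0.0592) = 48.7936
P₀ = 4.2118/(1+0.1764)^1 + 4.7686/(1+0.1764)^2 + 5.3990/(1+0.1764)^3 + 48.7936/(1+0.1764)^3 = 40.3130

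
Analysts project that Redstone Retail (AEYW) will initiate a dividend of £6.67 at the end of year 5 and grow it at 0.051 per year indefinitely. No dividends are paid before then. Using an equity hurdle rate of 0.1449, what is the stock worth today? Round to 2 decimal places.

Deferred-dividend DDM. At t=4 the remaining stream is a growing perpetuity with first payment D_5 = 6.67.
V_4 = D_5/(r−g) = 6.67/(0.1449−0.051) = 71.0330
P₀ = V_4/(1+r)^4 = 71.0330/(1+0.1449)^4 = 41.3419

£41.34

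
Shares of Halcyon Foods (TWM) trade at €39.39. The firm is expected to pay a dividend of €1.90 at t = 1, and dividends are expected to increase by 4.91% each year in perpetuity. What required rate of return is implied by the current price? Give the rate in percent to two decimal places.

9.73%

Rearranging the constant-growth DDM: r = D₁/P₀ + g.
r = 1.9000 / 39.39 + 0.0491 = 0.04824 + 0.0491 = 0.09734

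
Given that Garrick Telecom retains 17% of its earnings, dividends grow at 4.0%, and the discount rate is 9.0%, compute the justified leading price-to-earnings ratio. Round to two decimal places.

Payout ratio b = 1 − 0.17 = 0.83.
Justified leading P/E = b/(r−g) = 0.83/(0.09−0.04) = 16.6000

16.60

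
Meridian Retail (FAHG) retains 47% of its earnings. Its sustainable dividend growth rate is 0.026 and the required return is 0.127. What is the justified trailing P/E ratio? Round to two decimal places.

Payout ratio b = 1 − 0.47 = 0.53.
Justified trailing P/E = b(1+g)/(r−g) = 0.53×(1+0.026)/(0.127−0.026) = 5.3840

5.38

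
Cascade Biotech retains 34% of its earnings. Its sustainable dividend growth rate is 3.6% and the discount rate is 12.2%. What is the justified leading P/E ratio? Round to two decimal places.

7.67

Payout ratio b = 1 − 0.34 = 0.66.
Justified leading P/E = b/(r−g) = 0.66/(0.122−0.036) = 7.6744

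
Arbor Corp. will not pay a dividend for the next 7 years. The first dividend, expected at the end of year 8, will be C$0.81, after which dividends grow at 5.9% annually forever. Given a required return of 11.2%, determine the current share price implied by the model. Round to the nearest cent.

C$7.27

Deferred-dividend DDM. At t=7 the remaining stream is a growing perpetuity with first payment D_8 = 0.81.
V_7 = D_8/(r−g) = 0.81/(0.112−0.059) = 15.2830
P₀ = V_7/(1+r)^7 = 15.2830/(1+0.112)^7 = 7.2690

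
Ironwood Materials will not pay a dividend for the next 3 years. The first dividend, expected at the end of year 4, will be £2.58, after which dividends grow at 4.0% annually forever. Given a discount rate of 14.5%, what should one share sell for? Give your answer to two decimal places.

£16.37

Deferred-dividend DDM. At t=3 the remaining stream is a growing perpetuity with first payment D_4 = 2.58.
V_3 = D_4/(r−g) = 2.58/(0.145−0.04) = 24.5714
P₀ = V_3/(1+r)^3 = 24.5714/(1+0.145)^3 = 16.3687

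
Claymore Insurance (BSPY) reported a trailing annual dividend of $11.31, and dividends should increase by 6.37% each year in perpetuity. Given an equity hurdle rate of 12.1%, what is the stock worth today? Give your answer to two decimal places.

Gordon growth model: P₀ = D₁/(r − g). D₁ = 11.31 × (1 + 0.0637) = 12.0304.
P₀ = 12.0304 / (0.121 − 0.0637) = 12.0304 / 0.0573 = 209.9554

$209.96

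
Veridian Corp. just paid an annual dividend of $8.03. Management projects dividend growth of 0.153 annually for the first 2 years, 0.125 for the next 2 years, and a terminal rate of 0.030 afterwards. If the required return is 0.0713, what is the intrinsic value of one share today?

Three-stage DDM. Project D₁…D_4; terminal Gordon value at t=4 with g = 0.03; discount at r = 0.0713.
D_1 = 9.2586
D_2 = 10.6752
D_3 = 12.0095
D_4 = 13.5107
TV_4 = 13.9161/(0.0713−0.03) = 336.9507
P₀ = Σ Dₜ/(1+r)ᵗ + TV_4/(1+r)^4 = 293.7815

$293.78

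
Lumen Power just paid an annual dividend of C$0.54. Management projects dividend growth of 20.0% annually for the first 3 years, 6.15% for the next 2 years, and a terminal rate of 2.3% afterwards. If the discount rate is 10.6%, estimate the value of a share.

C$11.04

Three-stage DDM. Project D₁…D_5; terminal Gordon value at t=5 with g = 0.023; discount at r = 0.106.
D_1 = 0.6480
D_2 = 0.7776
D_3 = 0.9331
D_4 = 0.9905
D_5 = 1.0514
TV_5 = 1.0756/(0.106−0.023) = 12.9591
P₀ = Σ Dₜ/(1+r)ᵗ + TV_5/(1+r)^5 = 11.0393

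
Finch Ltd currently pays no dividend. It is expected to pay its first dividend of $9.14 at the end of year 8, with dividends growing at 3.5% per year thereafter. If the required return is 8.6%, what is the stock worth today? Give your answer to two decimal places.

Deferred-dividend DDM. At t=7 the remaining stream is a growing perpetuity with first payment D_8 = 9.14.
V_7 = D_8/(r−g) = 9.14/(0.086−0.035) = 179.2157
P₀ = V_7/(1+r)^7 = 179.2157/(1+0.086)^7 = 100.5929

$100.59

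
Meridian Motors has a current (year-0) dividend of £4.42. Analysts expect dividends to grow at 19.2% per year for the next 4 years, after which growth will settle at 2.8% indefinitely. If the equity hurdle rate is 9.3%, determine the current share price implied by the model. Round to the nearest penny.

Two-stage DDM. Project D₁…D_4 at 0.192, terminal growth 0.028, discount at r = 0.093.
D_1 = 5.2686
D_2 = 6.2802
D_3 = 7.4860
D_4 = 8.9233
Terminal value at t=4: TV = D_5/(r−g) = 9.1732/(0.093−0.028) = 141.1260
P₀ = 5.2686/(1+0.093)^1 + 6.2802/(1+0.093)^2 + 7.4860/(1+0.093)^3 + 8.9233/(1+0.093)^4 + 141.1260/(1+0.093)^4 = 120.9469

£120.95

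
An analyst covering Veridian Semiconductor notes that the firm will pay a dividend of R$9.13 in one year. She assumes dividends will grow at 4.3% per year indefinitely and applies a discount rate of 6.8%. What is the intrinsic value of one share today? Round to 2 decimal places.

R$365.20

Gordon growth model: P₀ = D₁/(r − g), with D₁ = 9.13 given directly.
P₀ = 9.1300 / (0.068 − 0.043) = 9.1300 / 0.025 = 365.2000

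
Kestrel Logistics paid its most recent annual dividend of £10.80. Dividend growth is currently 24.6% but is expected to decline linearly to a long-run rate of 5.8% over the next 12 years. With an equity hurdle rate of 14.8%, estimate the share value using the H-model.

H-model: P₀ = D₀[(1+g_L) + H(g_S−g_L)]/(r−g_L), with H = 12/2 = 6.
P₀ = 10.80 × [(1+0.058) + 6×(0.246−0.058)] / (0.148−0.058)
   = 10.80 × 2.1860 / 0.09 = 262.3200

£262.32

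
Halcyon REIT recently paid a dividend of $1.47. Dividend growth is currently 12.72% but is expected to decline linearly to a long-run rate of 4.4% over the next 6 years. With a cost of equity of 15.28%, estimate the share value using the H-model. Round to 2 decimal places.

$17.48

H-model: P₀ = D₀[(1+g_L) + H(g_S−g_L)]/(r−g_L), with H = 6/2 = 3.
P₀ = 1.47 × [(1+0.044) + 3×(0.1272−0.044)] / (0.1528−0.044)
   = 1.47 × 1.2936 / 0.1088 = 17.4779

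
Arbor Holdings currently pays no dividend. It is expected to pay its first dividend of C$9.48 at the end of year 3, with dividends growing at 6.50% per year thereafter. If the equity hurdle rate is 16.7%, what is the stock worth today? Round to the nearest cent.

Deferred-dividend DDM. At t=2 the remaining stream is a growing perpetuity with first payment D_3 = 9.48.
V_2 = D_3/(r−g) = 9.48/(0.167−0.065) = 92.9412
P₀ = V_2/(1+r)^2 = 92.9412/(1+0.167)^2 = 68.2443

C$68.24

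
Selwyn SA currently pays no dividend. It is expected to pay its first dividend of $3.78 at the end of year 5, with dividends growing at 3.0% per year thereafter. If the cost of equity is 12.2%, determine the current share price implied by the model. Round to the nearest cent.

$25.93

Deferred-dividend DDM. At t=4 the remaining stream is a growing perpetuity with first payment D_5 = 3.78.
V_4 = D_5/(r−g) = 3.78/(0.122−0.03) = 41.0870
P₀ = V_4/(1+r)^4 = 41.0870/(1+0.122)^4 = 25.9258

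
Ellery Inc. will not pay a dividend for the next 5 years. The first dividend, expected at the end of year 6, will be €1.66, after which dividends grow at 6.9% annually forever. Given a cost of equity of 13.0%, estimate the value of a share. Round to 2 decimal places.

€14.77

Deferred-dividend DDM. At t=5 the remaining stream is a growing perpetuity with first payment D_6 = 1.66.
V_5 = D_6/(r−g) = 1.66/(0.13−0.069) = 27.2131
P₀ = V_5/(1+r)^5 = 27.2131/(1+0.13)^5 = 14.7702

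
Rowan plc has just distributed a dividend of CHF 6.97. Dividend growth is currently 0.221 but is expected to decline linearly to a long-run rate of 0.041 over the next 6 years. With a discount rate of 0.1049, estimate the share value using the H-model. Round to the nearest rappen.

H-model: P₀ = D₀[(1+g_L) + H(g_S−g_L)]/(r−g_L), with H = 6/2 = 3.
P₀ = 6.97 × [(1+0.041) + 3×(0.221−0.041)] / (0.1049−0.041)
   = 6.97 × 1.5810 / 0.0639 = 172.4502

CHF 172.45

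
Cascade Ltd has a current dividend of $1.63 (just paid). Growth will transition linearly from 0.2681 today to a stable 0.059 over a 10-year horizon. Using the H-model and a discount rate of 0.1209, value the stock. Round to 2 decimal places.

$55.42

H-model: P₀ = D₀[(1+g_L) + H(g_S−g_L)]/(r−g_L), with H = 10/2 = 5.
P₀ = 1.63 × [(1+0.059) + 5×(0.2681−0.059)] / (0.1209−0.059)
   = 1.63 × 2.1045 / 0.0619 = 55.4174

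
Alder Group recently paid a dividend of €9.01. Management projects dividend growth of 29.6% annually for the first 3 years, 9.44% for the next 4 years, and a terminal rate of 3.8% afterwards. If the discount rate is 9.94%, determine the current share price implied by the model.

€341.28

Three-stage DDM. Project D₁…D_7; terminal Gordon value at t=7 with g = 0.038; discount at r = 0.0994.
D_1 = 11.6770
D_2 = 15.1333
D_3 = 19.6128
D_4 = 21.4643
D_5 = 23.4905
D_6 = 25.7080
D_7 = 28.1348
TV_7 = 29.2039/(0.0994−0.038) = 475.6342
P₀ = Σ Dₜ/(1+r)ᵗ + TV_7/(1+r)^7 = 341.2807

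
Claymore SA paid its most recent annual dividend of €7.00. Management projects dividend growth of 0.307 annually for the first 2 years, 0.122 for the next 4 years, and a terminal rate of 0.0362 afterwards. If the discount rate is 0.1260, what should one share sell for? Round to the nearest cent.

€162.24

Three-stage DDM. Project D₁…D_6; terminal Gordon value at t=6 with g = 0.0362; discount at r = 0.126.
D_1 = 9.1490
D_2 = 11.9577
D_3 = 13.4166
D_4 = 15.0534
D_5 = 16.8899
D_6 = 18.9505
TV_6 = 19.6365/(0.126−0.0362) = 218.6693
P₀ = Σ Dₜ/(1+r)ᵗ + TV_6/(1+r)^6 = 162.2375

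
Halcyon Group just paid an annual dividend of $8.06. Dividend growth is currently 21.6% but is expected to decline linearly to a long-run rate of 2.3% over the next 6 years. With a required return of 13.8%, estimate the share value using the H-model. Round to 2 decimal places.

$112.28

H-model: P₀ = D₀[(1+g_L) + H(g_S−g_L)]/(r−g_L), with H = 6/2 = 3.
P₀ = 8.06 × [(1+0.023) + 3×(0.216−0.023)] / (0.138−0.023)
   = 8.06 × 1.6020 / 0.115 = 112.2793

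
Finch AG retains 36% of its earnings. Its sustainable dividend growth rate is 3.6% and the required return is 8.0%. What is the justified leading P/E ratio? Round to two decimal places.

Payout ratio b = 1 − 0.36 = 0.64.
Justified leading P/E = b/(r−g) = 0.64/(0.08−0.036) = 14.5455

14.55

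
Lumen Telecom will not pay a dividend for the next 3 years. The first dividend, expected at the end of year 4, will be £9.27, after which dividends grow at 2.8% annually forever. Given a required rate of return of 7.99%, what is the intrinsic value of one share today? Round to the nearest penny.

£141.83

Deferred-dividend DDM. At t=3 the remaining stream is a growing perpetuity with first payment D_4 = 9.27.
V_3 = D_4/(r−g) = 9.27/(0.0799−0.028) = 178.6127
P₀ = V_3/(1+r)^3 = 178.6127/(1+0.0799)^3 = 141.8279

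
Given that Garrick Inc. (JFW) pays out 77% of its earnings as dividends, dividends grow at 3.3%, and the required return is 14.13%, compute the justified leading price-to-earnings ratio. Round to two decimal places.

Justified leading P/E = b/(r−g) = 0.77/(0.1413−0.033) = 7.1099

7.11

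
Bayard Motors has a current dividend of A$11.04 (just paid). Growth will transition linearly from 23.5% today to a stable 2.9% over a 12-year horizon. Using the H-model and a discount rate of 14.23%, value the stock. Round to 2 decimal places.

H-model: P₀ = D₀[(1+g_L) + H(g_S−g_L)]/(r−g_L), with H = 12/2 = 6.
P₀ = 11.04 × [(1+0.029) + 6×(0.235−0.029)] / (0.1423−0.029)
   = 11.04 × 2.2650 / 0.1133 = 220.7026

A$220.70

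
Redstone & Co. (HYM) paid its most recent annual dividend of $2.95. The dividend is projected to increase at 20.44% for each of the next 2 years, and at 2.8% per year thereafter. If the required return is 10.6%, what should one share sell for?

$52.82

Two-stage DDM. Project D₁…D_2 at 0.2044, terminal growth 0.028, discount at r = 0.106.
D_1 = 3.5530
D_2 = 4.2792
Terminal value at t=2: TV = D_3/(r−g) = 4.3990/(0.106−0.028) = 56.3978
P₀ = 3.5530/(1+0.106)^1 + 4.2792/(1+0.106)^2 + 56.3978/(1+0.106)^2 = 52.8161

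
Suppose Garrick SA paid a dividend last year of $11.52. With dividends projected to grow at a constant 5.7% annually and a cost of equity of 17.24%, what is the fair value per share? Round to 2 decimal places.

Gordon growth model: P₀ = D₁/(r − g). D₁ = 11.52 × (1 + 0.057) = 12.1766.
P₀ = 12.1766 / (0.1724 − 0.057) = 12.1766 / 0.1154 = 105.5168

$105.52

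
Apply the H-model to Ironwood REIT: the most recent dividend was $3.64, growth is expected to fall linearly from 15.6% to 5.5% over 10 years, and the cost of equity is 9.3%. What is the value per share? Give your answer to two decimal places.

$149.43

H-model: P₀ = D₀[(1+g_L) + H(g_S−g_L)]/(r−g_L), with H = 10/2 = 5.
P₀ = 3.64 × [(1+0.055) + 5×(0.156−0.055)] / (0.093−0.055)
   = 3.64 × 1.5600 / 0.038 = 149.4316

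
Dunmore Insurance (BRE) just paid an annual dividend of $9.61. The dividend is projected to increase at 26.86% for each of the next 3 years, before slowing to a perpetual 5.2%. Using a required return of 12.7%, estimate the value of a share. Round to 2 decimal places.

$228.96

Two-stage DDM. Project D₁…D_3 at 0.2686, terminal growth 0.052, discount at r = 0.127.
D_1 = 12.1912
D_2 = 15.4658
D_3 = 19.6199
Terminal value at t=3: TV = D_4/(r−g) = 20.6402/(0.127−0.052) = 275.2023
P₀ = 12.1912/(1+0.127)^1 + 15.4658/(1+0.127)^2 + 19.6199/(1+0.127)^3 + 275.2023/(1+0.127)^3 = 228.9566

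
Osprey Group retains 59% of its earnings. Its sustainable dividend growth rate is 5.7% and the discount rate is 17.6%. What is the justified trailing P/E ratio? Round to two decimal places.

Payout ratio b = 1 − 0.59 = 0.41.
Justified trailing P/E = b(1+g)/(r−g) = 0.41×(1+0.057)/(0.176−0.057) = 3.6418

3.64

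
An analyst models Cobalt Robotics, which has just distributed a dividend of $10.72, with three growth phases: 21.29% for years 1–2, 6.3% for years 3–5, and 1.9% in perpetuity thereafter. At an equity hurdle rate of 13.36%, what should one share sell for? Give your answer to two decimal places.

$146.14

Three-stage DDM. Project D₁…D_5; terminal Gordon value at t=5 with g = 0.019; discount at r = 0.1336.
D_1 = 13.0023
D_2 = 15.7705
D_3 = 16.7640
D_4 = 17.8201
D_5 = 18.9428
TV_5 = 19.3027/(0.1336−0.019) = 168.4357
P₀ = Σ Dₜ/(1+r)ᵗ + TV_5/(1+r)^5 = 146.1383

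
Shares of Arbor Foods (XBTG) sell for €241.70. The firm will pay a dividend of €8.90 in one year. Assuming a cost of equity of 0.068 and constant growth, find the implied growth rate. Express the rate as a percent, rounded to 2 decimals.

3.12%

From P₀ = D₁/(r − g), the implied growth is g = r − D₁/P₀.
g = 0.068 − 8.90/241.70 = 0.068 − 0.03682 = 0.03118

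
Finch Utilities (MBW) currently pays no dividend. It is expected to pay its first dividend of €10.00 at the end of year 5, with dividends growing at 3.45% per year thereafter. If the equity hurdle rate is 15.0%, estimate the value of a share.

Deferred-dividend DDM. At t=4 the remaining stream is a growing perpetuity with first payment D_5 = 10.00.
V_4 = D_5/(r−g) = 10.00/(0.15−0.0345) = 86.5801
P₀ = V_4/(1+r)^4 = 86.5801/(1+0.15)^4 = 49.5024

€49.50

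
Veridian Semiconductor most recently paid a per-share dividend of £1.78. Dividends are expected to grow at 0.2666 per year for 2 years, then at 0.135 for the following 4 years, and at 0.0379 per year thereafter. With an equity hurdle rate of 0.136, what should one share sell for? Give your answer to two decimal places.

Three-stage DDM. Project D₁…D_6; terminal Gordon value at t=6 with g = 0.0379; discount at r = 0.136.
D_1 = 2.2545
D_2 = 2.8556
D_3 = 3.2411
D_4 = 3.6787
D_5 = 4.1753
D_6 = 4.7390
TV_6 = 4.9186/(0.136−0.0379) = 50.1382
P₀ = Σ Dₜ/(1+r)ᵗ + TV_6/(1+r)^6 = 36.3583

£36.36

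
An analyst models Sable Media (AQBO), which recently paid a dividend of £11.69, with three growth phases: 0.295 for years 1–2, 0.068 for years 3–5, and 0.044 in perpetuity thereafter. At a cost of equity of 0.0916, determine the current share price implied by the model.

£415.52

Three-stage DDM. Project D₁…D_5; terminal Gordon value at t=5 with g = 0.044; discount at r = 0.0916.
D_1 = 15.1385
D_2 = 19.6044
D_3 = 20.9375
D_4 = 22.3613
D_5 = 23.8818
TV_5 = 24.9326/(0.0916−0.044) = 523.7950
P₀ = Σ Dₜ/(1+r)ᵗ + TV_5/(1+r)^5 = 415.5171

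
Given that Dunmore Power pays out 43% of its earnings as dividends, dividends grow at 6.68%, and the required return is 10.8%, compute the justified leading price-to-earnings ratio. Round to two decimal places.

Justified leading P/E = b/(r−g) = 0.43/(0.108−0.0668) = 10.4369

10.44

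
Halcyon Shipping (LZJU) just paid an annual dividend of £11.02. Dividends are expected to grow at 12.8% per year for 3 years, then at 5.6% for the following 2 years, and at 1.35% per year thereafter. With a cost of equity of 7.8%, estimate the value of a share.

£251.08

Three-stage DDM. Project D₁…D_5; terminal Gordon value at t=5 with g = 0.0135; discount at r = 0.078.
D_1 = 12.4306
D_2 = 14.0217
D_3 = 15.8164
D_4 = 16.7022
D_5 = 17.6375
TV_5 = 17.8756/(0.078−0.0135) = 277.1410
P₀ = Σ Dₜ/(1+r)ᵗ + TV_5/(1+r)^5 = 251.0799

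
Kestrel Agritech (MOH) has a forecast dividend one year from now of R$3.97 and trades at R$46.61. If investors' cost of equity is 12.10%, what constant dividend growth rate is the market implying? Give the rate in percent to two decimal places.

From P₀ = D₁/(r − g), the implied growth is g = r − D₁/P₀.
g = 0.121 − 3.97/46.61 = 0.121 − 0.08517 = 0.03583

3.58%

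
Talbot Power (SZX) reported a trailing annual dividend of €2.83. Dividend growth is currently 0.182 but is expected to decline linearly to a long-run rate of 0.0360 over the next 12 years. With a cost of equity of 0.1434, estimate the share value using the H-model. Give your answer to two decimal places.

H-model: P₀ = D₀[(1+g_L) + H(g_S−g_L)]/(r−g_L), with H = 12/2 = 6.
P₀ = 2.83 × [(1+0.036) + 6×(0.182−0.036)] / (0.1434−0.036)
   = 2.83 × 1.9120 / 0.1074 = 50.3814

€50.38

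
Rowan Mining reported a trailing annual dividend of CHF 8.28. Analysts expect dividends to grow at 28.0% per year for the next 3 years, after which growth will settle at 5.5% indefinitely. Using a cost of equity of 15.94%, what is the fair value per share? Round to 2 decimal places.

Two-stage DDM. Project D₁…D_3 at 0.28, terminal growth 0.055, discount at r = 0.1594.
D_1 = 10.5984
D_2 = 13.5660
D_3 = 17.3644
Terminal value at t=3: TV = D_4/(r−g) = 18.3195/(0.1594−0.055) = 175.4738
P₀ = 10.5984/(1+0.1594)^1 + 13.5660/(1+0.1594)^2 + 17.3644/(1+0.1594)^3 + 175.4738/(1+0.1594)^3 = 142.9686

CHF 142.97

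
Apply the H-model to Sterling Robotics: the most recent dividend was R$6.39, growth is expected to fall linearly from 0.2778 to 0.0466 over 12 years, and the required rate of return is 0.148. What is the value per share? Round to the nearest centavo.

R$153.37

H-model: P₀ = D₀[(1+g_L) + H(g_S−g_L)]/(r−g_L), with H = 12/2 = 6.
P₀ = 6.39 × [(1+0.0466) + 6×(0.2778−0.0466)] / (0.148−0.0466)
   = 6.39 × 2.4338 / 0.1014 = 153.3726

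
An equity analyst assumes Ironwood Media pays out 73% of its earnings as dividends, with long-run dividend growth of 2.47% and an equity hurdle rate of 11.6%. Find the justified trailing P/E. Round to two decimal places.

8.19

Justified trailing P/E = b(1+g)/(r−g) = 0.73×(1+0.0247)/(0.116−0.0247) = 8.1931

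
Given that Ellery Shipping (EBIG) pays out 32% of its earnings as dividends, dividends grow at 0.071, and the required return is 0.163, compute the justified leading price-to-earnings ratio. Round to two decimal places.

3.48

Justified leading P/E = b/(r−g) = 0.32/(0.163−0.071) = 3.4783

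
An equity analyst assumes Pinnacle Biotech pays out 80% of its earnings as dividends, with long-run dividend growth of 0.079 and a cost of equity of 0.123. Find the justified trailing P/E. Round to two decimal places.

19.62

Justified trailing P/E = b(1+g)/(r−g) = 0.80×(1+0.079)/(0.123−0.079) = 19.6182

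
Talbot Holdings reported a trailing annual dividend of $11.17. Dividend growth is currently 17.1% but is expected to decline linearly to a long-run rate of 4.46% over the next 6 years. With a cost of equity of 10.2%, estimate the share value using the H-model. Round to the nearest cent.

H-model: P₀ = D₀[(1+g_L) + H(g_S−g_L)]/(r−g_L), with H = 6/2 = 3.
P₀ = 11.17 × [(1+0.0446) + 3×(0.171−0.0446)] / (0.102−0.0446)
   = 11.17 × 1.4238 / 0.0574 = 277.0705

$277.07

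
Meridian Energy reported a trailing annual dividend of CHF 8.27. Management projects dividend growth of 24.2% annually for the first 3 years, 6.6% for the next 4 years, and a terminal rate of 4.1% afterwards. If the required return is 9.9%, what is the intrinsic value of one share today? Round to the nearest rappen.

Three-stage DDM. Project D₁…D_7; terminal Gordon value at t=7 with g = 0.041; discount at r = 0.099.
D_1 = 10.2713
D_2 = 12.7570
D_3 = 15.8442
D_4 = 16.8899
D_5 = 18.0047
D_6 = 19.1930
D_7 = 20.4597
TV_7 = 21.2985/(0.099−0.041) = 367.2162
P₀ = Σ Dₜ/(1+r)ᵗ + TV_7/(1+r)^7 = 265.7561

CHF 265.76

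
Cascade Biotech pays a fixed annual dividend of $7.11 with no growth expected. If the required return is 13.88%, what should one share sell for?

$51.22

Zero-growth DDM (perpetuity): P₀ = D/r = 7.11 / 0.1388 = 51.2248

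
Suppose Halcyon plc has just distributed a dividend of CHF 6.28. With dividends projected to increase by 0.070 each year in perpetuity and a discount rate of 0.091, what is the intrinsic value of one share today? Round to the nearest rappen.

CHF 319.98

Gordon growth model: P₀ = D₁/(r − g). D₁ = 6.28 × (1 + 0.07) = 6.7196.
P₀ = 6.7196 / (0.091 − 0.07) = 6.7196 / 0.021 = 319.9810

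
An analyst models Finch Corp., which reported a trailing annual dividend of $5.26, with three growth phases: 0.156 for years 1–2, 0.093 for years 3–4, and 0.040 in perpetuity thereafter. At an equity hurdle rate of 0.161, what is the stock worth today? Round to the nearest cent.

Three-stage DDM. Project D₁…D_4; terminal Gordon value at t=4 with g = 0.04; discount at r = 0.161.
D_1 = 6.0806
D_2 = 7.0291
D_3 = 7.6828
D_4 = 8.3973
TV_4 = 8.7332/(0.161−0.04) = 72.1755
P₀ = Σ Dₜ/(1+r)ᵗ + TV_4/(1+r)^4 = 59.7080

$59.71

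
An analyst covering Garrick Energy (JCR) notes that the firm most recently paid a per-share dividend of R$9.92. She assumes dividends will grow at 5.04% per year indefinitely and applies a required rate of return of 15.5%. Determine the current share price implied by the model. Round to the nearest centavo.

R$99.62

Gordon growth model: P₀ = D₁/(r − g). D₁ = 9.92 × (1 + 0.0504) = 10.4200.
P₀ = 10.4200 / (0.155 − 0.0504) = 10.4200 / 0.1046 = 99.6173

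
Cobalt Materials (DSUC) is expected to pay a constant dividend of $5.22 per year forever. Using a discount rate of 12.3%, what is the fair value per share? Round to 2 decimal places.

Zero-growth DDM (perpetuity): P₀ = D/r = 5.22 / 0.123 = 42.4390

$42.44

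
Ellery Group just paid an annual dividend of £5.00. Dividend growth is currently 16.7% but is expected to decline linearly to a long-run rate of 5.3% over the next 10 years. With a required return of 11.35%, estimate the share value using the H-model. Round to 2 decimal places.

£134.13

H-model: P₀ = D₀[(1+g_L) + H(g_S−g_L)]/(r−g_L), with H = 10/2 = 5.
P₀ = 5.00 × [(1+0.053) + 5×(0.167−0.053)] / (0.1135−0.053)
   = 5.00 × 1.6230 / 0.0605 = 134.1322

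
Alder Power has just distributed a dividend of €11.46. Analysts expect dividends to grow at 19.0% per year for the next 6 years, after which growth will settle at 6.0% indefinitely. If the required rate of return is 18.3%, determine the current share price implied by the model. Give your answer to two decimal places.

€172.52

Two-stage DDM. Project D₁…D_6 at 0.19, terminal growth 0.06, discount at r = 0.183.
D_1 = 13.6374
D_2 = 16.2285
D_3 = 19.3119
D_4 = 22.9812
D_5 = 27.3476
D_6 = 32.5437
Terminal value at t=6: TV = D_7/(r−g) = 34.4963/(0.183−0.06) = 280.4576
P₀ = 13.6374/(1+0.183)^1 + 16.2285/(1+0.183)^2 + 19.3119/(1+0.183)^3 + 22.9812/(1+0.183)^4 + 27.3476/(1+0.183)^5 + 32.5437/(1+0.183)^6 + 280.4576/(1+0.183)^6 = 172.5177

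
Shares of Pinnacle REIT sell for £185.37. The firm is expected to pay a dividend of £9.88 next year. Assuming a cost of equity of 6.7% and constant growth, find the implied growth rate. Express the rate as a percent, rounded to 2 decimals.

1.37%

From P₀ = D₁/(r − g), the implied growth is g = r − D₁/P₀.
g = 0.067 − 9.88/185.37 = 0.067 − 0.05330 = 0.01370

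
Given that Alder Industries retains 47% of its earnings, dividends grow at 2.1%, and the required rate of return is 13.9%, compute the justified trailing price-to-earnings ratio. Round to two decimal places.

Payout ratio b = 1 − 0.47 = 0.53.
Justified trailing P/E = b(1+g)/(r−g) = 0.53×(1+0.021)/(0.139−0.021) = 4.5858

4.59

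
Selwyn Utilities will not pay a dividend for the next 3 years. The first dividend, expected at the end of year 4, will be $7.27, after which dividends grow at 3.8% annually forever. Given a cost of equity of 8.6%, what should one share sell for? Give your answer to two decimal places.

$118.25

Deferred-dividend DDM. At t=3 the remaining stream is a growing perpetuity with first payment D_4 = 7.27.
V_3 = D_4/(r−g) = 7.27/(0.086−0.038) = 151.4583
P₀ = V_3/(1+r)^3 = 151.4583/(1+0.086)^3 = 118.2507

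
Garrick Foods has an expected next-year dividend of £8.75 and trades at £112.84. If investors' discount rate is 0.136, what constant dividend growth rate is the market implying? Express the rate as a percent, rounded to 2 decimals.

5.85%

From P₀ = D₁/(r − g), the implied growth is g = r − D₁/P₀.
g = 0.136 − 8.75/112.84 = 0.136 − 0.07754 = 0.05846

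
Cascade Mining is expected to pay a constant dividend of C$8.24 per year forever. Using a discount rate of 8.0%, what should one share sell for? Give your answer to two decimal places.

Zero-growth DDM (perpetuity): P₀ = D/r = 8.24 / 0.08 = 103.0000

C$103.00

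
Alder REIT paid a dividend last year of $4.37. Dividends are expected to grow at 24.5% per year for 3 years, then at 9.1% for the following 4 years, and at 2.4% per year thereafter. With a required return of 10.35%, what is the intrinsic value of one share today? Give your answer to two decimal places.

$118.40

Three-stage DDM. Project D₁…D_7; terminal Gordon value at t=7 with g = 0.024; discount at r = 0.1035.
D_1 = 5.4407
D_2 = 6.7736
D_3 = 8.4331
D_4 = 9.2006
D_5 = 10.0378
D_6 = 10.9513
D_7 = 11.9478
TV_7 = 12.2346/(0.1035−0.024) = 153.8939
P₀ = Σ Dₜ/(1+r)ᵗ + TV_7/(1+r)^7 = 118.4044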